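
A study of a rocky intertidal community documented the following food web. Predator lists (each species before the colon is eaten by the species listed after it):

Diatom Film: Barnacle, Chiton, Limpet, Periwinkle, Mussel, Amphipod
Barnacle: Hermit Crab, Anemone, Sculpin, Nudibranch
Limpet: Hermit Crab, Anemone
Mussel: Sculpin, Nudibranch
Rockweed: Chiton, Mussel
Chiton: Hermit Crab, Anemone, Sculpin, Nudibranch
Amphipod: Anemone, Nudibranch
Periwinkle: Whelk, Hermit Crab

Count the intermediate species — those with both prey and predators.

Intermediate species (has both prey and predators): Barnacle, Chiton, Limpet, Periwinkle, Mussel, Amphipod.
Count: 6.

6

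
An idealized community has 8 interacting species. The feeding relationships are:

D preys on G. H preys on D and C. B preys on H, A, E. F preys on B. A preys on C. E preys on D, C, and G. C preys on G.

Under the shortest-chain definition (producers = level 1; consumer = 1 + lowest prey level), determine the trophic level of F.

Trophic level 4

G is a producer → level 1.
E eats G → level 2.
B eats E → level 3.
F eats B → level 4.
No prey of F is below level 3, so 4 is the minimum.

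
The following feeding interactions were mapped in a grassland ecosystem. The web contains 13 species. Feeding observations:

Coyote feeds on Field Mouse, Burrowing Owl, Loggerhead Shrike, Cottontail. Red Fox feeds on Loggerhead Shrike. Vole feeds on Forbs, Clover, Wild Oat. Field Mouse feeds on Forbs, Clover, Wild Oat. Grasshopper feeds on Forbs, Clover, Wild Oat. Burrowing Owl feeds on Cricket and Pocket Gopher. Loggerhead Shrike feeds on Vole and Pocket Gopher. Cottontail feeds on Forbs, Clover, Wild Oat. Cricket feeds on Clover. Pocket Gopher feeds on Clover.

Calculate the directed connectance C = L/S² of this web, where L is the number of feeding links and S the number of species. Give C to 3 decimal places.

C = 0.136

The web has S = 13 species and L = 23 feeding links.
C = L / S² = 23 / 169 = 0.1361 ≈ 0.136.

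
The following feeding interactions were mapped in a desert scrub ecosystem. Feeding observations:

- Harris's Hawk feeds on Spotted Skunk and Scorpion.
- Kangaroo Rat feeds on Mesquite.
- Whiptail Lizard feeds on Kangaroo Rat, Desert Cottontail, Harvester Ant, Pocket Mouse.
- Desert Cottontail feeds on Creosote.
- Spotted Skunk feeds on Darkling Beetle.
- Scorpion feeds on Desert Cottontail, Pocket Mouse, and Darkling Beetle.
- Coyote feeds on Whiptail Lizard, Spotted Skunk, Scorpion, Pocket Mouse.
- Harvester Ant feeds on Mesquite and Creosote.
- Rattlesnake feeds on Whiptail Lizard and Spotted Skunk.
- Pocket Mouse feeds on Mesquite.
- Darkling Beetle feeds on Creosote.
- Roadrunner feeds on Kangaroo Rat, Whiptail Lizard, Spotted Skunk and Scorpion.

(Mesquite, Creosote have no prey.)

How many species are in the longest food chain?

One longest chain: Creosote → Darkling Beetle → Spotted Skunk → Roadrunner.
It has 4 species and 3 links.

4 species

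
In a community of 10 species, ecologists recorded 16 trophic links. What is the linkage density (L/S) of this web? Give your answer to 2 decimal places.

There are L = 16 links among S = 10 species.
L/S = 16/10 = 1.6000 ≈ 1.60.

L/S = 1.60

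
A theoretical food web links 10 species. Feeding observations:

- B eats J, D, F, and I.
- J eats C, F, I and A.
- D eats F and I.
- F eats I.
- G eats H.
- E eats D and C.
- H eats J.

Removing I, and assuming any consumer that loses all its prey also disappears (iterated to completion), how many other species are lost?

2

Remove I.
Round 1: F (all prey gone) → extinct.
Round 2: D (all prey gone) → extinct.
No further losses. Total secondary extinctions: 2.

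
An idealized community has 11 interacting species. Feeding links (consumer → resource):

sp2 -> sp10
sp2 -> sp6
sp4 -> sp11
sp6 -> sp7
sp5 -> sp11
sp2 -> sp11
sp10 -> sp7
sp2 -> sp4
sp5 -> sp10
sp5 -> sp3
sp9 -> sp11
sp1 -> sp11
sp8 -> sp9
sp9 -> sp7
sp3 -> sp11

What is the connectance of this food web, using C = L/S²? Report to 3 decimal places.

C = 0.124

The web has S = 11 species and L = 15 feeding links.
C = L / S² = 15 / 121 = 0.1240 ≈ 0.124.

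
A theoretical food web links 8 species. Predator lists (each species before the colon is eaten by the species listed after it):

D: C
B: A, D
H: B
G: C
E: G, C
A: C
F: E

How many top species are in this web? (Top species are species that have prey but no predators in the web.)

1

Top species (has prey, but nothing eats it): C.
Count: 1.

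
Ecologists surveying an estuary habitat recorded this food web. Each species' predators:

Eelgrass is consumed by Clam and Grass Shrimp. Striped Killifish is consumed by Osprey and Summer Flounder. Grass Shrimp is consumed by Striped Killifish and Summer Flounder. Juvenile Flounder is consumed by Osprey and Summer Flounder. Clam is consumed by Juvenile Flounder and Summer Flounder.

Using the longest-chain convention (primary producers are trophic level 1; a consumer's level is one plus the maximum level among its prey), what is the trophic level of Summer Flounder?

Trophic level 4

Eelgrass is a producer → level 1.
Grass Shrimp eats Eelgrass → level 2.
Striped Killifish eats Grass Shrimp → level 3.
Summer Flounder eats Striped Killifish (level 3); other prey at levels: Clam 2, Grass Shrimp 2, Juvenile Flounder 3 → level 4.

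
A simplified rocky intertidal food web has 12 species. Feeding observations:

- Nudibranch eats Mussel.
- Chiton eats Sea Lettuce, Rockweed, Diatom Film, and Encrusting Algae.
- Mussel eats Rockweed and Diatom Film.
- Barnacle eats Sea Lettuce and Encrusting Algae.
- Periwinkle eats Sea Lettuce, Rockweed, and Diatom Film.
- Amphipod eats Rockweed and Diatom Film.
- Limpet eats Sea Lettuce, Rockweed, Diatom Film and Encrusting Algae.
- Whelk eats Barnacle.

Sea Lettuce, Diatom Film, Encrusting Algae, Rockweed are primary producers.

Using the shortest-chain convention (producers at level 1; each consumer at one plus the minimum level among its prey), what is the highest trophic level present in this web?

Producers (level 1): Sea Lettuce, Diatom Film, Encrusting Algae, Rockweed.
Following each consumer down to its lowest-level prey: Diatom Film → Mussel → Nudibranch (levels 1 through 3).
All prey of Nudibranch (Mussel 2) are at level 2 or above, so Nudibranch is at level 1 + 2 = 3.
Every consumer has at least one prey at level 2 or below, so none exceeds level 3.

3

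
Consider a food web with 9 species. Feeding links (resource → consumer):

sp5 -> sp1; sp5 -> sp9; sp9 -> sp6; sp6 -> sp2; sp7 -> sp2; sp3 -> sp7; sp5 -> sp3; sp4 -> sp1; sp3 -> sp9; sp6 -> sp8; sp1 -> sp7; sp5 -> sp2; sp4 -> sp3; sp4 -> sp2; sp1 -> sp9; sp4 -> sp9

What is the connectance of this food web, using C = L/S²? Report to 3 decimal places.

The web has S = 9 species and L = 16 feeding links.
C = L / S² = 16 / 81 = 0.1975 ≈ 0.198.

C = 0.198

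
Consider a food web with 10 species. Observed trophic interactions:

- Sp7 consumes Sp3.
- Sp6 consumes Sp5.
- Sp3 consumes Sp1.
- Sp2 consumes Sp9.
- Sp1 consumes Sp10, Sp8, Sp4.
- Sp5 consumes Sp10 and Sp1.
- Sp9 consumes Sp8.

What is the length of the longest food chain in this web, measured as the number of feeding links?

3 links

One longest chain: Sp4 → Sp1 → Sp3 → Sp7.
It has 4 species and 3 links.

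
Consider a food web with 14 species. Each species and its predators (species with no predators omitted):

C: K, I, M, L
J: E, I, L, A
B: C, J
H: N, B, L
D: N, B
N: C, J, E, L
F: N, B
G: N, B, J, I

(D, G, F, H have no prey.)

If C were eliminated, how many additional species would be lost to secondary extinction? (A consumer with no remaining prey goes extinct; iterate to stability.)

Remove C.
Round 1: K (all prey gone), M (all prey gone) → extinct.
No further losses. Total secondary extinctions: 2.

2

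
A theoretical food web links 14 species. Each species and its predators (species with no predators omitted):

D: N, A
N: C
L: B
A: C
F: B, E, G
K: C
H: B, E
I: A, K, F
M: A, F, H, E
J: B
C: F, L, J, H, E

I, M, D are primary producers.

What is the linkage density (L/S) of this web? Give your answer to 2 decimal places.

There are L = 24 links among S = 14 species.
L/S = 24/14 = 1.7143 ≈ 1.71.

L/S = 1.71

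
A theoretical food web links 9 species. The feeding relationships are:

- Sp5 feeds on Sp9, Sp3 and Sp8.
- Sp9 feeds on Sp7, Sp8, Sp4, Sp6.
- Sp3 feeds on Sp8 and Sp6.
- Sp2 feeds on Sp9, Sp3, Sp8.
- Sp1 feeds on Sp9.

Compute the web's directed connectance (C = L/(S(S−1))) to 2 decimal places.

C = 0.18

The web has S = 9 species and L = 13 feeding links.
C = L / (S(S−1)) = 13 / 72 = 0.1806 ≈ 0.18.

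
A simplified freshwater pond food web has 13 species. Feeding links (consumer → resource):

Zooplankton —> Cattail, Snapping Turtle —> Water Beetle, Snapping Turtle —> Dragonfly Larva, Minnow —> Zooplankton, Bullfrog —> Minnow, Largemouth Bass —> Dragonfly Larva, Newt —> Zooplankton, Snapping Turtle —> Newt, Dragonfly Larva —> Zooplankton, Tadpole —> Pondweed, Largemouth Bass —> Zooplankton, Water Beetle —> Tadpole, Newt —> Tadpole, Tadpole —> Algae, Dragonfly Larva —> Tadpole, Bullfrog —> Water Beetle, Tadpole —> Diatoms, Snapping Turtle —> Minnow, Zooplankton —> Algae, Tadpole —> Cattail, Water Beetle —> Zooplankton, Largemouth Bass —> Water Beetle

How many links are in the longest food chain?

One longest chain: Algae → Zooplankton → Water Beetle → Largemouth Bass.
It has 4 species and 3 links.

3 links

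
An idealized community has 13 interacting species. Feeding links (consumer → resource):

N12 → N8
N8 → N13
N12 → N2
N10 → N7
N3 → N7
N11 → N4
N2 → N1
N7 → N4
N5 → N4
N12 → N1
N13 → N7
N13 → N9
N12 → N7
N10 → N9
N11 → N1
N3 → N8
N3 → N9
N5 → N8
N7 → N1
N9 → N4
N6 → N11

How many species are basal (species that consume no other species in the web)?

Basal species (no prey listed): N4, N1.
Count: 2.

2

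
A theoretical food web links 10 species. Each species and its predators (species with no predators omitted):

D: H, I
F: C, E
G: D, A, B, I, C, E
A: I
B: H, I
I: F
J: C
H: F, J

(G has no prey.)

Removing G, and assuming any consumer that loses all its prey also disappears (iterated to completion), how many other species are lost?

Remove G.
Round 1: D (all prey gone), A (all prey gone), B (all prey gone) → extinct.
Round 2: H (all prey gone), I (all prey gone) → extinct.
Round 3: F (all prey gone), J (all prey gone) → extinct.
Round 4: C (all prey gone), E (all prey gone) → extinct.
No further losses. Total secondary extinctions: 9.

9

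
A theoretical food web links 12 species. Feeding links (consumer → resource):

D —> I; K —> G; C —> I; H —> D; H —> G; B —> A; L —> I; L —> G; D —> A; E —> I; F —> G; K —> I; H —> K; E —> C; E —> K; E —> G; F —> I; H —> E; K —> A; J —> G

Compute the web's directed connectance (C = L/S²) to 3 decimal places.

The web has S = 12 species and L = 20 feeding links.
C = L / S² = 20 / 144 = 0.1389 ≈ 0.139.

C = 0.139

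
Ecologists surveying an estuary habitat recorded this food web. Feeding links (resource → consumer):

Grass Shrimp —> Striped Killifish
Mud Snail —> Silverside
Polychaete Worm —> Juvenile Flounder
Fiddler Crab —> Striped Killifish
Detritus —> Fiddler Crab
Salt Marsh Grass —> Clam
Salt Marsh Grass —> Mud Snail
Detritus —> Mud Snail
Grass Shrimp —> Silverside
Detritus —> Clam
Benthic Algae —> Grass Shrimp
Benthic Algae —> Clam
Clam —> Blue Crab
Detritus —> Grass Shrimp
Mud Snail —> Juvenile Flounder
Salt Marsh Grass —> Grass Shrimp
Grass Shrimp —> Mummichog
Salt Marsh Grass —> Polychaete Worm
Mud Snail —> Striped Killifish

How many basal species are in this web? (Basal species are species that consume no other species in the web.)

3

Basal species (no prey listed): Benthic Algae, Salt Marsh Grass, Detritus.
Count: 3.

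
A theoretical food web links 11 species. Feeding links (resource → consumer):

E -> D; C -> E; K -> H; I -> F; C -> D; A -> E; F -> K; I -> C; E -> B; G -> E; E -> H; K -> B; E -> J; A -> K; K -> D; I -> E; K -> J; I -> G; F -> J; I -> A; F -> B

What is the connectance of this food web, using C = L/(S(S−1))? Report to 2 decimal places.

C = 0.19

The web has S = 11 species and L = 21 feeding links.
C = L / (S(S−1)) = 21 / 110 = 0.1909 ≈ 0.19.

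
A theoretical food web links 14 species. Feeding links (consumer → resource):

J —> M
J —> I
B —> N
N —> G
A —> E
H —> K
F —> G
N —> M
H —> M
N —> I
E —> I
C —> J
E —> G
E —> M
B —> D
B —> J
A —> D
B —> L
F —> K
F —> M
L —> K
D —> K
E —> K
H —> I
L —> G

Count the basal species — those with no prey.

Basal species (no prey listed): G, M, K, I.
Count: 4.

4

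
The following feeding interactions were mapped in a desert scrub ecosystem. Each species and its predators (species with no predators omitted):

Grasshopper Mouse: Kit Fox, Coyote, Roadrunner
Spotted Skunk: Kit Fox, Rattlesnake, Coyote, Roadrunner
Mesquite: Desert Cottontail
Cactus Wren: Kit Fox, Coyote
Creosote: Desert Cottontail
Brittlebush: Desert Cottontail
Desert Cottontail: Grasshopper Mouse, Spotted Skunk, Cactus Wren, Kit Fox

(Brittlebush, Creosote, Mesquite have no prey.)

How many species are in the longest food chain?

One longest chain: Brittlebush → Desert Cottontail → Grasshopper Mouse → Kit Fox.
It has 4 species and 3 links.

4 species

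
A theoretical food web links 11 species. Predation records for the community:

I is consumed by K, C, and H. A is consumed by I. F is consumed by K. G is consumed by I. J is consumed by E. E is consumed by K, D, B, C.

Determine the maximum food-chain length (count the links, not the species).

2 links

One longest chain: J → E → D.
It has 3 species and 2 links.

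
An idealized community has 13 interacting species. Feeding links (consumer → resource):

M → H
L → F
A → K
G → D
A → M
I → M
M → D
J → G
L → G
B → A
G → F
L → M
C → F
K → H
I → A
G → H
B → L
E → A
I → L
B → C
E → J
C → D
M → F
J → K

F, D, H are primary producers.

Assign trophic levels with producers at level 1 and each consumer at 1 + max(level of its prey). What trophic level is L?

F is a producer → level 1.
M eats F (level 1); other prey at levels: D 1, H 1 → level 2.
L eats M (level 2); other prey at levels: F 1, G 2 → level 3.

Trophic level 3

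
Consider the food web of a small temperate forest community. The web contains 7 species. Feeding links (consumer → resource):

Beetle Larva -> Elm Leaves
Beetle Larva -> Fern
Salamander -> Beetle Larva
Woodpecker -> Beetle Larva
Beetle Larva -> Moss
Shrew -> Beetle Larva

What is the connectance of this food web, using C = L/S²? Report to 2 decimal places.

C = 0.12

The web has S = 7 species and L = 6 feeding links.
C = L / S² = 6 / 49 = 0.1224 ≈ 0.12.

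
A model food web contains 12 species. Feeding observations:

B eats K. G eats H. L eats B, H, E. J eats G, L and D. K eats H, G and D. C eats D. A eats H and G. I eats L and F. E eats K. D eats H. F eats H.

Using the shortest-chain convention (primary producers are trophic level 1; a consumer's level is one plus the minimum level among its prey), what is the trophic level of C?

H is a producer → level 1.
D eats H → level 2.
C eats D → level 3.
No prey of C is below level 2, so 3 is the minimum.

Trophic level 3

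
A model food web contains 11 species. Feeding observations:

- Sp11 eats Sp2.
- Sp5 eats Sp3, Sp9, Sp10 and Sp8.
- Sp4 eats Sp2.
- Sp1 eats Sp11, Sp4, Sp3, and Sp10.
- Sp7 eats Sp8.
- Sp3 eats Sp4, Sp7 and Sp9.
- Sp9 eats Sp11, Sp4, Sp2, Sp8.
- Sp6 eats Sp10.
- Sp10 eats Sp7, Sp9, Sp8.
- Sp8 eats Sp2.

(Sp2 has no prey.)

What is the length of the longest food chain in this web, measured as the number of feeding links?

One longest chain: Sp2 → Sp11 → Sp9 → Sp3 → Sp5.
It has 5 species and 4 links.

4 links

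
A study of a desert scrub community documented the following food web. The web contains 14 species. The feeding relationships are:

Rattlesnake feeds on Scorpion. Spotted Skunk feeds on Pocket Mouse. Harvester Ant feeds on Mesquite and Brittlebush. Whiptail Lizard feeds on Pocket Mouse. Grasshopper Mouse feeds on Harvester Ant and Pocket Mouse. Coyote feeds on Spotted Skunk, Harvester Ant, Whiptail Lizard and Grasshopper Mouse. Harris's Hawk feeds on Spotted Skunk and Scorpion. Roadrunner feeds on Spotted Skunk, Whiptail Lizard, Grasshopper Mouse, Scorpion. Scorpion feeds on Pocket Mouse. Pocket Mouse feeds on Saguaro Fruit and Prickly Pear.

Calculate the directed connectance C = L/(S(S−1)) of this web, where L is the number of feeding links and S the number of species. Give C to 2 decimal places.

The web has S = 14 species and L = 20 feeding links.
C = L / (S(S−1)) = 20 / 182 = 0.1099 ≈ 0.11.

C = 0.11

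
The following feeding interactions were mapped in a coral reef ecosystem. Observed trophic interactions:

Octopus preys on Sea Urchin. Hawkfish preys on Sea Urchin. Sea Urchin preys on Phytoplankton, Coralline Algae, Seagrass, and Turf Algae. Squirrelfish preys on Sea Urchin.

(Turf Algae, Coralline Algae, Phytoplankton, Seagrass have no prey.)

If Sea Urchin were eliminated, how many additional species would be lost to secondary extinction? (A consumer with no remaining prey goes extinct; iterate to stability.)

3

Remove Sea Urchin.
Round 1: Squirrelfish (all prey gone), Hawkfish (all prey gone), Octopus (all prey gone) → extinct.
No further losses. Total secondary extinctions: 3.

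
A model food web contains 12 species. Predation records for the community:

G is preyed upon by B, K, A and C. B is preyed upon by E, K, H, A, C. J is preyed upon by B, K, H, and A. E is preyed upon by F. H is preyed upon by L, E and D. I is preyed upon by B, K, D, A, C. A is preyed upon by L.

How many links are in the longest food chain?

4 links

One longest chain: J → B → H → E → F.
It has 5 species and 4 links.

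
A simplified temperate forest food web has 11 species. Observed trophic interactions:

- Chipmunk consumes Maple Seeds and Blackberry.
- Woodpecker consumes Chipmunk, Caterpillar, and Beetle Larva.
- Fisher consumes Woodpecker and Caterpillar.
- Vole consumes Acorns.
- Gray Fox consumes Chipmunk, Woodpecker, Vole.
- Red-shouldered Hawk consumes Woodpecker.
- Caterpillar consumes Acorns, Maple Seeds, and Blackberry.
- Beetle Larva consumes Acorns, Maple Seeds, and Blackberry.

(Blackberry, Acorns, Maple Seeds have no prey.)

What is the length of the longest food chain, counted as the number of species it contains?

One longest chain: Blackberry → Chipmunk → Woodpecker → Fisher.
It has 4 species and 3 links.

4 species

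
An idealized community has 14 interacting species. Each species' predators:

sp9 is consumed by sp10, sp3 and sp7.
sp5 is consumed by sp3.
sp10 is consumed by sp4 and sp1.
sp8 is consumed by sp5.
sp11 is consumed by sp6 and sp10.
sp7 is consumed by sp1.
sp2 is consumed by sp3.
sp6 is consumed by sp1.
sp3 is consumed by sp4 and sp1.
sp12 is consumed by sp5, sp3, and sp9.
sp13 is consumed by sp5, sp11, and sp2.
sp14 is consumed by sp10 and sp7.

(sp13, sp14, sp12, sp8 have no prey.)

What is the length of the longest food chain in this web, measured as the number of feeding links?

One longest chain: sp13 → sp11 → sp10 → sp4.
It has 4 species and 3 links.

3 links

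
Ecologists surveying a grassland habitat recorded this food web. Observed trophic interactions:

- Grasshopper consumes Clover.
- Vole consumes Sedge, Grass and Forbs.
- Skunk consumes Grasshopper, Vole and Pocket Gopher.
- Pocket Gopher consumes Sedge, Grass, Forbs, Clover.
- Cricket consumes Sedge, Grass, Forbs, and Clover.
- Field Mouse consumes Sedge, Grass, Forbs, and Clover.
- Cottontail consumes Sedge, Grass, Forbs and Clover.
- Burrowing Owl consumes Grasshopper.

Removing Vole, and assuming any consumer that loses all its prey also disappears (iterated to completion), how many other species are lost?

Remove Vole.
Every predator of it retains at least one other prey: Skunk still has Grasshopper, Pocket Gopher.
No consumer loses all prey, so no secondary extinctions occur.

0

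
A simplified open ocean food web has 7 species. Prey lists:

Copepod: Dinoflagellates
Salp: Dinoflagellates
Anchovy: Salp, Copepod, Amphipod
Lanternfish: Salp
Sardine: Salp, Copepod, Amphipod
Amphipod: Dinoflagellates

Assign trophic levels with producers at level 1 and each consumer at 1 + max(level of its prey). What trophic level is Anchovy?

Dinoflagellates is a producer → level 1.
Salp eats Dinoflagellates → level 2.
Anchovy eats Salp (level 2); other prey at levels: Copepod 2, Amphipod 2 → level 3.

Trophic level 3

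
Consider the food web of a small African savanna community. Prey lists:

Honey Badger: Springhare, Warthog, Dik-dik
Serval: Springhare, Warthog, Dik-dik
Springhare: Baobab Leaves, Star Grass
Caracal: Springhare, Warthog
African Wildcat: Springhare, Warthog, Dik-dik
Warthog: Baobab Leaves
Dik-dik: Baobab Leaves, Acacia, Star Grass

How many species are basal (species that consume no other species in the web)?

3

Basal species (no prey listed): Baobab Leaves, Acacia, Star Grass.
Count: 3.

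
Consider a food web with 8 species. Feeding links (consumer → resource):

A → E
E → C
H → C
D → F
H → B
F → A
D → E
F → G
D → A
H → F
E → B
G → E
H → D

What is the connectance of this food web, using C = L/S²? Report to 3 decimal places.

C = 0.203

The web has S = 8 species and L = 13 feeding links.
C = L / S² = 13 / 64 = 0.2031 ≈ 0.203.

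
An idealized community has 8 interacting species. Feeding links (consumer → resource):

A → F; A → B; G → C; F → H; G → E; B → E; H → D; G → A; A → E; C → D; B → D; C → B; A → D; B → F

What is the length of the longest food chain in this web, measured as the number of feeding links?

One longest chain: D → H → F → B → A → G.
It has 6 species and 5 links.

5 links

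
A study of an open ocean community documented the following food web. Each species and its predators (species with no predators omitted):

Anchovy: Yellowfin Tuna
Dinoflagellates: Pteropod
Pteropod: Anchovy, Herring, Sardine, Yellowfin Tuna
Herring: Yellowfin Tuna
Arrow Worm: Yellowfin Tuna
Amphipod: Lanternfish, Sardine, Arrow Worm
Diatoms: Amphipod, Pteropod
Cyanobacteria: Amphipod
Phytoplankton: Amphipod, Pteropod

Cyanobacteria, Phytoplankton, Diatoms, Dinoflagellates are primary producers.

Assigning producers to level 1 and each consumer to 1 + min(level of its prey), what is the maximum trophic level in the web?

3

Producers (level 1): Cyanobacteria, Phytoplankton, Diatoms, Dinoflagellates.
Following each consumer down to its lowest-level prey: Cyanobacteria → Amphipod → Arrow Worm (levels 1 through 3).
All prey of Arrow Worm (Amphipod 2) are at level 2 or above, so Arrow Worm is at level 1 + 2 = 3.
Every consumer has at least one prey at level 2 or below, so none exceeds level 3.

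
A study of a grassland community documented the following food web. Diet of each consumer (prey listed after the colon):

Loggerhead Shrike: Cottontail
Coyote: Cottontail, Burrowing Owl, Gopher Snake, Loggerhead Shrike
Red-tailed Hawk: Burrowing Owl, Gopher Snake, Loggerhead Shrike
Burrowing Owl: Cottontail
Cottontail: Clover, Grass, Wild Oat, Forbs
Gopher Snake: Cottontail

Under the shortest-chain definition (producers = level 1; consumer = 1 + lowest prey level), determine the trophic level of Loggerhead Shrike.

Clover is a producer → level 1.
Cottontail eats Clover → level 2.
Loggerhead Shrike eats Cottontail → level 3.
No prey of Loggerhead Shrike is below level 2, so 3 is the minimum.

Trophic level 3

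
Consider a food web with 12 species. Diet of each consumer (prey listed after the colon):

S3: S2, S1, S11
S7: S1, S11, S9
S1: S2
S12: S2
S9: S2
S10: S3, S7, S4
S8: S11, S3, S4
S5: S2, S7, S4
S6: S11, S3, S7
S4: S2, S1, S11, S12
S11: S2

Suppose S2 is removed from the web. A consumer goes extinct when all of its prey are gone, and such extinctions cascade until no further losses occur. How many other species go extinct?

Remove S2.
Round 1: S1 (all prey gone), S11 (all prey gone), S12 (all prey gone), S9 (all prey gone) → extinct.
Round 2: S3 (all prey gone), S7 (all prey gone), S4 (all prey gone) → extinct.
Round 3: S10 (all prey gone), S5 (all prey gone), S6 (all prey gone), S8 (all prey gone) → extinct.
No further losses. Total secondary extinctions: 11.

11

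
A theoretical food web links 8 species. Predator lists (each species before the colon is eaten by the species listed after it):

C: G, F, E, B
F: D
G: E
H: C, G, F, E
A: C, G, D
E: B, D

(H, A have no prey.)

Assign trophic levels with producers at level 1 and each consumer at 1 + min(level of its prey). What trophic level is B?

H is a producer → level 1.
C eats H → level 2.
B eats C → level 3.
No prey of B is below level 2, so 3 is the minimum.

Trophic level 3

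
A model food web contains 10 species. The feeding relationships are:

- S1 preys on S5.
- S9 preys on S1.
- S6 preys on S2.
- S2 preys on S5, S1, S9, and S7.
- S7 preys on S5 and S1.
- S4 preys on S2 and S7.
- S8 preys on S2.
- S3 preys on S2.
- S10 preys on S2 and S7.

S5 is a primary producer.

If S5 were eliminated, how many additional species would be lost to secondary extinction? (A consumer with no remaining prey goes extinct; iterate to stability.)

9

Remove S5.
Round 1: S1 (all prey gone) → extinct.
Round 2: S9 (all prey gone), S7 (all prey gone) → extinct.
Round 3: S2 (all prey gone) → extinct.
Round 4: S3 (all prey gone), S6 (all prey gone), S10 (all prey gone), S4 (all prey gone), S8 (all prey gone) → extinct.
No further losses. Total secondary extinctions: 9.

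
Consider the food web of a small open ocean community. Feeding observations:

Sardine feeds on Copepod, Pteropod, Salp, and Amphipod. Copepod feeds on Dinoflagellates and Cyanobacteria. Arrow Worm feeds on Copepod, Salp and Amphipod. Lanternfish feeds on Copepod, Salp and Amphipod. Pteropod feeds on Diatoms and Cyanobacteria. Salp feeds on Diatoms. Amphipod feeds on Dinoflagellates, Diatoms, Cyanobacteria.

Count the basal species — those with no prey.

Basal species (no prey listed): Cyanobacteria, Diatoms, Dinoflagellates.
Count: 3.

3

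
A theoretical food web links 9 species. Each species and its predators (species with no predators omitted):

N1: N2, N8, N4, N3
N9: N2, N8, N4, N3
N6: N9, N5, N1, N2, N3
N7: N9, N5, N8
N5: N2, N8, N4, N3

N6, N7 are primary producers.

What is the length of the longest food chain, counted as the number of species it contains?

One longest chain: N6 → N9 → N2.
It has 3 species and 2 links.

3 species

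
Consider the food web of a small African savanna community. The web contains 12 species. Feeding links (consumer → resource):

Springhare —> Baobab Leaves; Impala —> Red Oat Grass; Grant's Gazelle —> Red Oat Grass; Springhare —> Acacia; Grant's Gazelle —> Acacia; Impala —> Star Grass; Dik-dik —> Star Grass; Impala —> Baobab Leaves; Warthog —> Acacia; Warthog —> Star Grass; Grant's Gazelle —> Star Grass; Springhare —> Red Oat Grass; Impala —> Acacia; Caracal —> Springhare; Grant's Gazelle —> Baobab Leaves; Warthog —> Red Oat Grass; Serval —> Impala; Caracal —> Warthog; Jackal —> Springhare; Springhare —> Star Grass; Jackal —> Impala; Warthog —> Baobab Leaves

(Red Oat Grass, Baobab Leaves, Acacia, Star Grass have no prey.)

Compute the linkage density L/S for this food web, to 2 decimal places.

There are L = 22 links among S = 12 species.
L/S = 22/12 = 1.8333 ≈ 1.83.

L/S = 1.83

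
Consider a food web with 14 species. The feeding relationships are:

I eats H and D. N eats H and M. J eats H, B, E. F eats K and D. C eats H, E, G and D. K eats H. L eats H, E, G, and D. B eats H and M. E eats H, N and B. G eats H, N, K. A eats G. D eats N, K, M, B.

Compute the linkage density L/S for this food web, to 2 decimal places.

L/S = 2.21

There are L = 31 links among S = 14 species.
L/S = 31/14 = 2.2143 ≈ 2.21.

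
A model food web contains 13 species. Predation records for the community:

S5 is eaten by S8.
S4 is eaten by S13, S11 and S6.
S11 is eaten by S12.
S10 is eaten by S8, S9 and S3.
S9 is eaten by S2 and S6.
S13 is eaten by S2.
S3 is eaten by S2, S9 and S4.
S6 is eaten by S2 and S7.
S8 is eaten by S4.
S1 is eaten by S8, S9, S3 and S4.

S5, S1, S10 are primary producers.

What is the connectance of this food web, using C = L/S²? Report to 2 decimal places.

C = 0.12

The web has S = 13 species and L = 21 feeding links.
C = L / S² = 21 / 169 = 0.1243 ≈ 0.12.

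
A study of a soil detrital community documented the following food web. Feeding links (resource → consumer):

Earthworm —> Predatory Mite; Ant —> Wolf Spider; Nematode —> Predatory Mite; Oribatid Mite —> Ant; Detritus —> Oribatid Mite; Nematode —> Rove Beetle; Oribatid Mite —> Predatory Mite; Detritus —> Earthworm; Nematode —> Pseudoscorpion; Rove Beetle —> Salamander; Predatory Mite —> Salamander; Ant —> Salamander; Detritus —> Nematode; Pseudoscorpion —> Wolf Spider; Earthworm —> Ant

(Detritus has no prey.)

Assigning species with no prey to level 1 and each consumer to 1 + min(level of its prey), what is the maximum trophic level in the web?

Basal resources (level 1): Detritus.
Following each consumer down to its lowest-level prey: Detritus → Oribatid Mite → Ant → Wolf Spider (levels 1 through 4).
All prey of Wolf Spider (Ant 3, Pseudoscorpion 3) are at level 3 or above, so Wolf Spider is at level 1 + 3 = 4.
Every consumer has at least one prey at level 3 or below, so none exceeds level 4.

4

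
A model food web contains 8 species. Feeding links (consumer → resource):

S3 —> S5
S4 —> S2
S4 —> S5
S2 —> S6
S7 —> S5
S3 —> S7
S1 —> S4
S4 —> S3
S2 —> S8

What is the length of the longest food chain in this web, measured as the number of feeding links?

4 links

One longest chain: S5 → S7 → S3 → S4 → S1.
It has 5 species and 4 links.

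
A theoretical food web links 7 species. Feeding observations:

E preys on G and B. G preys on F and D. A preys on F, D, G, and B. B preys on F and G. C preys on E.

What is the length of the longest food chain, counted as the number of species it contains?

5 species

One longest chain: F → G → B → E → C.
It has 5 species and 4 links.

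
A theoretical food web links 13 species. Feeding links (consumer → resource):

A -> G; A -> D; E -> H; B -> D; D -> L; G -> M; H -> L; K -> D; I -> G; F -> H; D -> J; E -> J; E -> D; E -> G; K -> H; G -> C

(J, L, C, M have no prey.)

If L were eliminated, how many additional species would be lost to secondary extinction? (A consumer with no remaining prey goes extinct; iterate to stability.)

2

Remove L.
Round 1: H (all prey gone) → extinct.
Round 2: F (all prey gone) → extinct.
No further losses. Total secondary extinctions: 2.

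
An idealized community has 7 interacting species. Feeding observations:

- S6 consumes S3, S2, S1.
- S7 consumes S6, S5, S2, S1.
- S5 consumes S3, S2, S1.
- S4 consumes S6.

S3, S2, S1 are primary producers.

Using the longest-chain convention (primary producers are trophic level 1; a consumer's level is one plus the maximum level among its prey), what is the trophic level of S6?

Trophic level 2

S3 is a producer → level 1.
S6 eats S3 (level 1); other prey at levels: S2 1, S1 1 → level 2.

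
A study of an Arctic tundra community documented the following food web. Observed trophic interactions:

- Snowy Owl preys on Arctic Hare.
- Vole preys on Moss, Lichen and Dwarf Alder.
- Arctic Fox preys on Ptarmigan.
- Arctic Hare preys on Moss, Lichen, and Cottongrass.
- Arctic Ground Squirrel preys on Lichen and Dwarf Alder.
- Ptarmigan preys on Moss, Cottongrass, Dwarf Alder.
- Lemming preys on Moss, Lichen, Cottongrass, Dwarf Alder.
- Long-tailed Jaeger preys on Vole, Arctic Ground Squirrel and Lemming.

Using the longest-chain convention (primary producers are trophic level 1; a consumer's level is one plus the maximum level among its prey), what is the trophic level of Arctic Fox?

Dwarf Alder is a producer → level 1.
Ptarmigan eats Dwarf Alder (level 1); other prey at levels: Cottongrass 1, Moss 1 → level 2.
Arctic Fox eats Ptarmigan → level 3.

Trophic level 3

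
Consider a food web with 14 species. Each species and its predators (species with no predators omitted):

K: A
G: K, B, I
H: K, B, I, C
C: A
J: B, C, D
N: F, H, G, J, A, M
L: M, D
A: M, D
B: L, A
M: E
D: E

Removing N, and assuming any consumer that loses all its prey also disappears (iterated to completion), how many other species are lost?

13

Remove N.
Round 1: F (all prey gone), H (all prey gone), G (all prey gone), J (all prey gone) → extinct.
Round 2: K (all prey gone), B (all prey gone), I (all prey gone), C (all prey gone) → extinct.
Round 3: L (all prey gone), A (all prey gone) → extinct.
Round 4: M (all prey gone), D (all prey gone) → extinct.
Round 5: E (all prey gone) → extinct.
No further losses. Total secondary extinctions: 13.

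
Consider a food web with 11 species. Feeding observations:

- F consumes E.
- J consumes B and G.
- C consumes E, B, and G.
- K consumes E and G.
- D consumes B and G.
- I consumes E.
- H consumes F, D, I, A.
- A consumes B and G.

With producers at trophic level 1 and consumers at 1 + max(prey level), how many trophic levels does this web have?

Producers (level 1): E, B, G.
E → I → H gives H level 3.
No species has a prey at level 3, so no species reaches level 4.

3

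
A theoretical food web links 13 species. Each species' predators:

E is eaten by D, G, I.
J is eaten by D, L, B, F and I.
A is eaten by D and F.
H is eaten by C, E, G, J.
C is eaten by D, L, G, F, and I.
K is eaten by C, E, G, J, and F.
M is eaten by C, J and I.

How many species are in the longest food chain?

3 species

One longest chain: H → J → I.
It has 3 species and 2 links.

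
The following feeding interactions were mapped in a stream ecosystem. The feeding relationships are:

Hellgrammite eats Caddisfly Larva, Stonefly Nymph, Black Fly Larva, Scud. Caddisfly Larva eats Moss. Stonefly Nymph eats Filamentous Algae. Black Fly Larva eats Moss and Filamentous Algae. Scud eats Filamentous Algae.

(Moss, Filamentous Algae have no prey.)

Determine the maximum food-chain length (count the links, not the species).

2 links

One longest chain: Filamentous Algae → Scud → Hellgrammite.
It has 3 species and 2 links.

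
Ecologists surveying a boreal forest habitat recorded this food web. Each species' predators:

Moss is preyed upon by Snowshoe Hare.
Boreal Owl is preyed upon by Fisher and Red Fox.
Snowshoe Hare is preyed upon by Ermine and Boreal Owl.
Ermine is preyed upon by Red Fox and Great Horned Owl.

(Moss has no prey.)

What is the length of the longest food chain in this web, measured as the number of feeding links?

3 links

One longest chain: Moss → Snowshoe Hare → Ermine → Great Horned Owl.
It has 4 species and 3 links.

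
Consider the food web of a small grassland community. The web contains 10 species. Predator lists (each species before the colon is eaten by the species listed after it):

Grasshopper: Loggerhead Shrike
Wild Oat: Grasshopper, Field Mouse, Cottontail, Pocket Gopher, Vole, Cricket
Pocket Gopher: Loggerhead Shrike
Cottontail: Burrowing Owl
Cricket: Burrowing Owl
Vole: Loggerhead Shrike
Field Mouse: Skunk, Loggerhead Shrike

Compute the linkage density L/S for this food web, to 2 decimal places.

L/S = 1.30

There are L = 13 links among S = 10 species.
L/S = 13/10 = 1.3000 ≈ 1.30.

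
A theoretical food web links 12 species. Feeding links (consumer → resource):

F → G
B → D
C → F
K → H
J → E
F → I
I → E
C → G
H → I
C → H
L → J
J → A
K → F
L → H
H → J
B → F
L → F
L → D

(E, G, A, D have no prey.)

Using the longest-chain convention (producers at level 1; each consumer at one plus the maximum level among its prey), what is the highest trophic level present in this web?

4

Producers (level 1): E, G, A, D.
E → I → H → L gives L level 4.
No species has a prey at level 4, so no species reaches level 5.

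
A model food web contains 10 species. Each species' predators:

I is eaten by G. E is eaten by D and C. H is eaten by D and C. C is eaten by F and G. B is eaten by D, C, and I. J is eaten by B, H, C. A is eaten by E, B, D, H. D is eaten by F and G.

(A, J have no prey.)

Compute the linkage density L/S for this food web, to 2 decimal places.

L/S = 1.90

There are L = 19 links among S = 10 species.
L/S = 19/10 = 1.9000 ≈ 1.90.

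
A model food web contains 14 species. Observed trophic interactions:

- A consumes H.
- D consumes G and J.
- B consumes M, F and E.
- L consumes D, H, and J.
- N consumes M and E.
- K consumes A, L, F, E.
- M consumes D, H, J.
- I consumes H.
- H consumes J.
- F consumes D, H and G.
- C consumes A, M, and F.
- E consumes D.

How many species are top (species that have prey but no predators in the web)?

5

Top species (has prey, but nothing eats it): I, N, B, C, K.
Count: 5.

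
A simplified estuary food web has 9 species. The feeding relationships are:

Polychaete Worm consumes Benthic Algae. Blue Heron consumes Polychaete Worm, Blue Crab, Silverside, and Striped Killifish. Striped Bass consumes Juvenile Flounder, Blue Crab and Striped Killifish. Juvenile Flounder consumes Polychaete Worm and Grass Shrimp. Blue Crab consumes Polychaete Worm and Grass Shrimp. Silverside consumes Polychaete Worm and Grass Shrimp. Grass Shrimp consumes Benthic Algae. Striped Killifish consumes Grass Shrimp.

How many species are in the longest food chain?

4 species

One longest chain: Benthic Algae → Polychaete Worm → Blue Crab → Blue Heron.
It has 4 species and 3 links.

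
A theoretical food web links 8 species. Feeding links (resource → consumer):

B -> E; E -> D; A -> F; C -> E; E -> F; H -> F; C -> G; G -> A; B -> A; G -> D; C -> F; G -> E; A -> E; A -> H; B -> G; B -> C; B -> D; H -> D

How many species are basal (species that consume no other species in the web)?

Basal species (no prey listed): B.
Count: 1.

1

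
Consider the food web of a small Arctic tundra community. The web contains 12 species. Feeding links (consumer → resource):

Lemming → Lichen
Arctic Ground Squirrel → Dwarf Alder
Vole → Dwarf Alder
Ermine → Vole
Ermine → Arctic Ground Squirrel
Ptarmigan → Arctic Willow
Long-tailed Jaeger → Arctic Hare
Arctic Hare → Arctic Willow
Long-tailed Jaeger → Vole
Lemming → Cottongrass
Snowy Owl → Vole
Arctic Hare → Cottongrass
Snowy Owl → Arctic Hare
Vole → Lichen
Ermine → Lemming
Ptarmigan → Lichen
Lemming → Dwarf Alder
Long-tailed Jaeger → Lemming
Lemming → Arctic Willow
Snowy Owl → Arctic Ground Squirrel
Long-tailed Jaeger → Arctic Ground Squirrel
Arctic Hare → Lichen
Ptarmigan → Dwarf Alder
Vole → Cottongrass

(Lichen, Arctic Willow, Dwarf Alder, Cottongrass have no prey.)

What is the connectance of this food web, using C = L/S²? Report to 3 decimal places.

The web has S = 12 species and L = 24 feeding links.
C = L / S² = 24 / 144 = 0.1667 ≈ 0.167.

C = 0.167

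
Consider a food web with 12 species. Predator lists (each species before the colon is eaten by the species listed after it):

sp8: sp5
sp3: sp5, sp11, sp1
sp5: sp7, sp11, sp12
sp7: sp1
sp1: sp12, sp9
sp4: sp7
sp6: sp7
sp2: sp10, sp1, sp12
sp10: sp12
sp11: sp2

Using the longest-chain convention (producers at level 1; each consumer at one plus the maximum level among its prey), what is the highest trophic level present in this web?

6

Producers (level 1): sp3, sp8, sp6, sp4.
sp3 → sp5 → sp11 → sp2 → sp1 → sp9 gives sp9 level 6.
No species has a prey at level 6, so no species reaches level 7.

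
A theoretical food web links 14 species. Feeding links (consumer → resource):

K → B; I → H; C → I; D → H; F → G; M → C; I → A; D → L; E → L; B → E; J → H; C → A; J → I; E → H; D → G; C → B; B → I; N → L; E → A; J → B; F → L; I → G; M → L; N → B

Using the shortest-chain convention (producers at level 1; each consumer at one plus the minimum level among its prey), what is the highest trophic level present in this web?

Producers (level 1): G, A, L, H.
Following each consumer down to its lowest-level prey: G → I → B → K (levels 1 through 4).
All prey of K (B 3) are at level 3 or above, so K is at level 1 + 3 = 4.
Every consumer has at least one prey at level 3 or below, so none exceeds level 4.

4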